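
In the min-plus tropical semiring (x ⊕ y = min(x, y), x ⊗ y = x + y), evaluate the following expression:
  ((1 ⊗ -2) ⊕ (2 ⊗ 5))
((1 ⊗ -2) ⊕ (2 ⊗ 5)) = -1

Expand innermost to outermost. Recall ⊕ takes the minimum of its arguments and ⊗ takes their sum. Working out the expression ((1 ⊗ -2) ⊕ (2 ⊗ 5)) gives -1.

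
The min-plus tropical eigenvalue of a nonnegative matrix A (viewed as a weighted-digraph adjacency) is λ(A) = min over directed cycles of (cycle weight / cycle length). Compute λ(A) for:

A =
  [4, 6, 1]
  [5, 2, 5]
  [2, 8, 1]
λ(A) = 1

Enumerate directed cycles and compute their means (weight / length). Sample:
  cycle 0 → 0: weight = 4, length = 1, mean = 4/1 ≈ 4.000
  cycle 1 → 1: weight = 2, length = 1, mean = 2/1 ≈ 2.000
  cycle 2 → 2: weight = 1, length = 1, mean = 1/1 ≈ 1.000
  cycle 0 → 1 → 0: weight = 11, length = 2, mean = 11/2 ≈ 5.500
  cycle 0 → 2 → 0: weight = 3, length = 2, mean = 3/2 ≈ 1.500
  cycle 1 → 0 → 1: weight = 11, length = 2, mean = 11/2 ≈ 5.500
Minimum mean = 1.000, attained e.g. along the cycle 2 → 2 with weight 1 and length 1. So λ(A) = 1/1 = 1.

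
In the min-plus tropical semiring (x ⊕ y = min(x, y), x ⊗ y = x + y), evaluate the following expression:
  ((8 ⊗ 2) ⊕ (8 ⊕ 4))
((8 ⊗ 2) ⊕ (8 ⊕ 4)) = 4

Expand innermost to outermost. Recall ⊕ takes the minimum of its arguments and ⊗ takes their sum. Working out the expression ((8 ⊗ 2) ⊕ (8 ⊕ 4)) gives 4.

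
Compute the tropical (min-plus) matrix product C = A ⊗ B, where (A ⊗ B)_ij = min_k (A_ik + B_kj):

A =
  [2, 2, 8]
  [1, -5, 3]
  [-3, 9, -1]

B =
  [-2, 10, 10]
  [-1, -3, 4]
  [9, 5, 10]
A ⊗ B =
  [0, -1, 6]
  [-6, -8, -1]
  [-5, 4, 7]

Apply the min-plus product entry-by-entry:
  C[0][0] = min over k of (A[0][0] + B[0][0] = 2 + -2 = 0, A[0][1] + B[1][0] = 2 + -1 = 1, A[0][2] + B[2][0] = 8 + 9 = 17) = 0 (attained at k = 0)
  C[0][1] = min over k of (A[0][0] + B[0][1] = 2 + 10 = 12, A[0][1] + B[1][1] = 2 + -3 = -1, A[0][2] + B[2][1] = 8 + 5 = 13) = -1 (attained at k = 1)
  C[0][2] = min over k of (A[0][0] + B[0][2] = 2 + 10 = 12, A[0][1] + B[1][2] = 2 + 4 = 6, A[0][2] + B[2][2] = 8 + 10 = 18) = 6 (attained at k = 1)
  C[1][0] = min over k of (A[1][0] + B[0][0] = 1 + -2 = -1, A[1][1] + B[1][0] = -5 + -1 = -6, A[1][2] + B[2][0] = 3 + 9 = 12) = -6 (attained at k = 1)
  C[1][1] = min over k of (A[1][0] + B[0][1] = 1 + 10 = 11, A[1][1] + B[1][1] = -5 + -3 = -8, A[1][2] + B[2][1] = 3 + 5 = 8) = -8 (attained at k = 1)
  C[1][2] = min over k of (A[1][0] + B[0][2] = 1 + 10 = 11, A[1][1] + B[1][2] = -5 + 4 = -1, A[1][2] + B[2][2] = 3 + 10 = 13) = -1 (attained at k = 1)
  C[2][0] = min over k of (A[2][0] + B[0][0] = -3 + -2 = -5, A[2][1] + B[1][0] = 9 + -1 = 8, A[2][2] + B[2][0] = -1 + 9 = 8) = -5 (attained at k = 0)
  C[2][1] = min over k of (A[2][0] + B[0][1] = -3 + 10 = 7, A[2][1] + B[1][1] = 9 + -3 = 6, A[2][2] + B[2][1] = -1 + 5 = 4) = 4 (attained at k = 2)
  C[2][2] = min over k of (A[2][0] + B[0][2] = -3 + 10 = 7, A[2][1] + B[1][2] = 9 + 4 = 13, A[2][2] + B[2][2] = -1 + 10 = 9) = 7 (attained at k = 0)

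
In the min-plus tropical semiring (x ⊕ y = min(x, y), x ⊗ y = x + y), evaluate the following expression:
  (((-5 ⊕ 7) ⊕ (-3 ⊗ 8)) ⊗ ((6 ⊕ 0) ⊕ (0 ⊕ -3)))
(((-5 ⊕ 7) ⊕ (-3 ⊗ 8)) ⊗ ((6 ⊕ 0) ⊕ (0 ⊕ -3))) = -8

Expand innermost to outermost. Recall ⊕ takes the minimum of its arguments and ⊗ takes their sum. Working out the expression (((-5 ⊕ 7) ⊕ (-3 ⊗ 8)) ⊗ ((6 ⊕ 0) ⊕ (0 ⊕ -3))) gives -8.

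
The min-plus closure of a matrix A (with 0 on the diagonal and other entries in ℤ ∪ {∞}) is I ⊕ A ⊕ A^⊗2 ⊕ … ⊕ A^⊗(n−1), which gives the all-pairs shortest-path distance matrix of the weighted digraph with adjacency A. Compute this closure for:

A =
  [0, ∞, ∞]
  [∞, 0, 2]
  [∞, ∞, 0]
Closure =
  [0, ∞, ∞]
  [∞, 0, 2]
  [∞, ∞, 0]

This is the Floyd-Warshall all-pairs shortest-path computation. For each intermediate vertex k = 0, 1, …, 2, update dist[i][j] ← min(dist[i][j], dist[i][k] + dist[k][j]). The final matrix gives, for each (i, j), the minimum total weight of any directed path from i to j (possibly empty when i = j).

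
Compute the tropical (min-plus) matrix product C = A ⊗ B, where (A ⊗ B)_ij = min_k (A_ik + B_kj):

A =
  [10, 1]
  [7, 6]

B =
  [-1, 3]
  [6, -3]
A ⊗ B =
  [7, -2]
  [6, 3]

Apply the min-plus product entry-by-entry:
  C[0][0] = min over k of (A[0][0] + B[0][0] = 10 + -1 = 9, A[0][1] + B[1][0] = 1 + 6 = 7) = 7 (attained at k = 1)
  C[0][1] = min over k of (A[0][0] + B[0][1] = 10 + 3 = 13, A[0][1] + B[1][1] = 1 + -3 = -2) = -2 (attained at k = 1)
  C[1][0] = min over k of (A[1][0] + B[0][0] = 7 + -1 = 6, A[1][1] + B[1][0] = 6 + 6 = 12) = 6 (attained at k = 0)
  C[1][1] = min over k of (A[1][0] + B[0][1] = 7 + 3 = 10, A[1][1] + B[1][1] = 6 + -3 = 3) = 3 (attained at k = 1)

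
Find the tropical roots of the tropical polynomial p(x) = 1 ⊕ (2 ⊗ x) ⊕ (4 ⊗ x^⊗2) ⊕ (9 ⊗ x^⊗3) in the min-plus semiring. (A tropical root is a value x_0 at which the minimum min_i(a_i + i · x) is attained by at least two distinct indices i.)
Roots: {-5, -2, -1}

Each tropical root is a break point of the lower envelope of the lines y = a_i + i · x (there are 4 lines, with slopes 0, 1, ..., 3). Only the lines that attain the minimum somewhere contribute to roots; other lines are dominated. Here the surviving (envelope) indices are i = 3, i = 2, i = 1, i = 0.
Intersections between consecutive envelope lines give the roots: for adjacent envelope indices i < j the intersection is x = (a_i − a_j) / (j − i). Reading off the sorted break points: {-5, -2, -1}.
Verification: at each break x_0, at least two indices attain the minimum of min_i(a_i + i · x_0).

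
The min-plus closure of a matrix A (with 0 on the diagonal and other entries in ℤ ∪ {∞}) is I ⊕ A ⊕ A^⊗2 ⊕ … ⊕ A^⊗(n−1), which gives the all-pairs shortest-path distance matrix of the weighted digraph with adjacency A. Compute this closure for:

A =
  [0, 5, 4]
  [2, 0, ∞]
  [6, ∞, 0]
Closure =
  [0, 5, 4]
  [2, 0, 6]
  [6, 11, 0]

This is the Floyd-Warshall all-pairs shortest-path computation. For each intermediate vertex k = 0, 1, …, 2, update dist[i][j] ← min(dist[i][j], dist[i][k] + dist[k][j]). The final matrix gives, for each (i, j), the minimum total weight of any directed path from i to j (possibly empty when i = j).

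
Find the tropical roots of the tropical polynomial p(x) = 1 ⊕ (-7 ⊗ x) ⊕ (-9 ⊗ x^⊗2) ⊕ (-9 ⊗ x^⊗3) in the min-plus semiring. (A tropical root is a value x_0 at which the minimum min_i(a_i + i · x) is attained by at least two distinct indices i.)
Roots: {0, 2, 8}

Each tropical root is a break point of the lower envelope of the lines y = a_i + i · x (there are 4 lines, with slopes 0, 1, ..., 3). Only the lines that attain the minimum somewhere contribute to roots; other lines are dominated. Here the surviving (envelope) indices are i = 3, i = 2, i = 1, i = 0.
Intersections between consecutive envelope lines give the roots: for adjacent envelope indices i < j the intersection is x = (a_i − a_j) / (j − i). Reading off the sorted break points: {0, 2, 8}.
Verification: at each break x_0, at least two indices attain the minimum of min_i(a_i + i · x_0).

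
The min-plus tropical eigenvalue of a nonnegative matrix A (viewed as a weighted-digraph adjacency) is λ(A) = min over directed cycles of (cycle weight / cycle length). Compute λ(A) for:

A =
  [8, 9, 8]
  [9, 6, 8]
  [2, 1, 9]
λ(A) = 9/2

Enumerate directed cycles and compute their means (weight / length). Sample:
  cycle 0 → 0: weight = 8, length = 1, mean = 8/1 ≈ 8.000
  cycle 1 → 1: weight = 6, length = 1, mean = 6/1 ≈ 6.000
  cycle 2 → 2: weight = 9, length = 1, mean = 9/1 ≈ 9.000
  cycle 0 → 1 → 0: weight = 18, length = 2, mean = 18/2 ≈ 9.000
  cycle 0 → 2 → 0: weight = 10, length = 2, mean = 10/2 ≈ 5.000
  cycle 1 → 0 → 1: weight = 18, length = 2, mean = 18/2 ≈ 9.000
Minimum mean = 4.500, attained e.g. along the cycle 1 → 2 → 1 with weight 9 and length 2. So λ(A) = 9/2 = 9/2.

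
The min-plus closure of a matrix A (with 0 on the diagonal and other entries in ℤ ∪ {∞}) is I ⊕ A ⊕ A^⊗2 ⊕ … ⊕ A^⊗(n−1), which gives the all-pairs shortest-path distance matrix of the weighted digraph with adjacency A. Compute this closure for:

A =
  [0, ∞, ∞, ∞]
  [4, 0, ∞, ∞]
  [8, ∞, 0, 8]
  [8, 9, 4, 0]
Closure =
  [0, ∞, ∞, ∞]
  [4, 0, ∞, ∞]
  [8, 17, 0, 8]
  [8, 9, 4, 0]

This is the Floyd-Warshall all-pairs shortest-path computation. For each intermediate vertex k = 0, 1, …, 3, update dist[i][j] ← min(dist[i][j], dist[i][k] + dist[k][j]). The final matrix gives, for each (i, j), the minimum total weight of any directed path from i to j (possibly empty when i = j).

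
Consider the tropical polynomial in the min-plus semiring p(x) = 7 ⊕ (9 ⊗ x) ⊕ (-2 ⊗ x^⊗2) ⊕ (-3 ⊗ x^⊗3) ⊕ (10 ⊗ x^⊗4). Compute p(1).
p(1) = 0

A tropical monomial a ⊗ x^⊗i evaluates to a + i · x. Evaluating each term at x = 1:
  Term 0 contributes 7 + 0 · 1 = 7
  Term 1 contributes 9 + 1 · 1 = 10
  Term 2 contributes -2 + 2 · 1 = 0
  Term 3 contributes -3 + 3 · 1 = 0
  Term 4 contributes 10 + 4 · 1 = 14
p(1) = ⊕ of these = min[7, 10, 0, 0, 14] = 0.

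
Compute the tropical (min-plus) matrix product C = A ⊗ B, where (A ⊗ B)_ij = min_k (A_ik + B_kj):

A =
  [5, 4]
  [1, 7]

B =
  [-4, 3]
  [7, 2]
A ⊗ B =
  [1, 6]
  [-3, 4]

Apply the min-plus product entry-by-entry:
  C[0][0] = min over k of (A[0][0] + B[0][0] = 5 + -4 = 1, A[0][1] + B[1][0] = 4 + 7 = 11) = 1 (attained at k = 0)
  C[0][1] = min over k of (A[0][0] + B[0][1] = 5 + 3 = 8, A[0][1] + B[1][1] = 4 + 2 = 6) = 6 (attained at k = 1)
  C[1][0] = min over k of (A[1][0] + B[0][0] = 1 + -4 = -3, A[1][1] + B[1][0] = 7 + 7 = 14) = -3 (attained at k = 0)
  C[1][1] = min over k of (A[1][0] + B[0][1] = 1 + 3 = 4, A[1][1] + B[1][1] = 7 + 2 = 9) = 4 (attained at k = 0)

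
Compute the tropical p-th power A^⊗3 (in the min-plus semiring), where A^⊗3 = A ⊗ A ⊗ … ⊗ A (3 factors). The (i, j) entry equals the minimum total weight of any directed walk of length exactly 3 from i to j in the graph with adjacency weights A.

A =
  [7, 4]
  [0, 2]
A^⊗3 =
  [6, 8]
  [4, 6]

Each entry (A^⊗3)_ij equals the minimum over all length-3 walks i = v_0 → v_1 → … → v_3 = j of Σ_t A[v_t][v_{t+1}]. For example, for (i, j) = (0, 1) we minimise over 4 possible intermediate vertex sequences; the minimum is 8, attained along the walk 0 → 1 → 0 → 1.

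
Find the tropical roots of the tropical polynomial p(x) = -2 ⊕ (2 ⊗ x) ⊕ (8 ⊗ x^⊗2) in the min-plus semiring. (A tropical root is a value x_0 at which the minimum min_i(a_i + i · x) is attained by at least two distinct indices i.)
Roots: {-6, -4}

Each tropical root is a break point of the lower envelope of the lines y = a_i + i · x (there are 3 lines, with slopes 0, 1, ..., 2). Only the lines that attain the minimum somewhere contribute to roots; other lines are dominated. Here the surviving (envelope) indices are i = 2, i = 1, i = 0.
Intersections between consecutive envelope lines give the roots: for adjacent envelope indices i < j the intersection is x = (a_i − a_j) / (j − i). Reading off the sorted break points: {-6, -4}.
Verification: at each break x_0, at least two indices attain the minimum of min_i(a_i + i · x_0).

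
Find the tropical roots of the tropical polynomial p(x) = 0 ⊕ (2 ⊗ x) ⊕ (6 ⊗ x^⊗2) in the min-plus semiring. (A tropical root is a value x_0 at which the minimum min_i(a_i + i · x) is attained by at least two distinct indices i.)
Roots: {-4, -2}

Each tropical root is a break point of the lower envelope of the lines y = a_i + i · x (there are 3 lines, with slopes 0, 1, ..., 2). Only the lines that attain the minimum somewhere contribute to roots; other lines are dominated. Here the surviving (envelope) indices are i = 2, i = 1, i = 0.
Intersections between consecutive envelope lines give the roots: for adjacent envelope indices i < j the intersection is x = (a_i − a_j) / (j − i). Reading off the sorted break points: {-4, -2}.
Verification: at each break x_0, at least two indices attain the minimum of min_i(a_i + i · x_0).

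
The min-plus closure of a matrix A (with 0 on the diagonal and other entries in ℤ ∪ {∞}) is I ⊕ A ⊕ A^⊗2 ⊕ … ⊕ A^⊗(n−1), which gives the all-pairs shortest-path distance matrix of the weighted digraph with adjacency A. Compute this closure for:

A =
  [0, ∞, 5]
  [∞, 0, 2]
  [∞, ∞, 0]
Closure =
  [0, ∞, 5]
  [∞, 0, 2]
  [∞, ∞, 0]

This is the Floyd-Warshall all-pairs shortest-path computation. For each intermediate vertex k = 0, 1, …, 2, update dist[i][j] ← min(dist[i][j], dist[i][k] + dist[k][j]). The final matrix gives, for each (i, j), the minimum total weight of any directed path from i to j (possibly empty when i = j).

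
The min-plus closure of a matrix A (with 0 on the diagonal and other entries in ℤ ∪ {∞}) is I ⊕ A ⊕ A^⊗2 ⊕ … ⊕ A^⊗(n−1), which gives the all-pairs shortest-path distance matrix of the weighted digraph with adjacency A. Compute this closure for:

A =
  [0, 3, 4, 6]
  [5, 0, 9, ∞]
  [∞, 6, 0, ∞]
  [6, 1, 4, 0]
Closure =
  [0, 3, 4, 6]
  [5, 0, 9, 11]
  [11, 6, 0, 17]
  [6, 1, 4, 0]

This is the Floyd-Warshall all-pairs shortest-path computation. For each intermediate vertex k = 0, 1, …, 3, update dist[i][j] ← min(dist[i][j], dist[i][k] + dist[k][j]). The final matrix gives, for each (i, j), the minimum total weight of any directed path from i to j (possibly empty when i = j).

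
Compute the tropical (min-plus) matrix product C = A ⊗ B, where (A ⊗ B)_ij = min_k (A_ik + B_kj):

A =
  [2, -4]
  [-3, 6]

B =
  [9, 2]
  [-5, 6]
A ⊗ B =
  [-9, 2]
  [1, -1]

Apply the min-plus product entry-by-entry:
  C[0][0] = min over k of (A[0][0] + B[0][0] = 2 + 9 = 11, A[0][1] + B[1][0] = -4 + -5 = -9) = -9 (attained at k = 1)
  C[0][1] = min over k of (A[0][0] + B[0][1] = 2 + 2 = 4, A[0][1] + B[1][1] = -4 + 6 = 2) = 2 (attained at k = 1)
  C[1][0] = min over k of (A[1][0] + B[0][0] = -3 + 9 = 6, A[1][1] + B[1][0] = 6 + -5 = 1) = 1 (attained at k = 1)
  C[1][1] = min over k of (A[1][0] + B[0][1] = -3 + 2 = -1, A[1][1] + B[1][1] = 6 + 6 = 12) = -1 (attained at k = 0)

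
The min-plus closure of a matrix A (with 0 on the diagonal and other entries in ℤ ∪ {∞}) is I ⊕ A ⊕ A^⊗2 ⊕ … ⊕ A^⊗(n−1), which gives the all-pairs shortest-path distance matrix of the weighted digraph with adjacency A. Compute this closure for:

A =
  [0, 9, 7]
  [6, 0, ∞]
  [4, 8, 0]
Closure =
  [0, 9, 7]
  [6, 0, 13]
  [4, 8, 0]

This is the Floyd-Warshall all-pairs shortest-path computation. For each intermediate vertex k = 0, 1, …, 2, update dist[i][j] ← min(dist[i][j], dist[i][k] + dist[k][j]). The final matrix gives, for each (i, j), the minimum total weight of any directed path from i to j (possibly empty when i = j).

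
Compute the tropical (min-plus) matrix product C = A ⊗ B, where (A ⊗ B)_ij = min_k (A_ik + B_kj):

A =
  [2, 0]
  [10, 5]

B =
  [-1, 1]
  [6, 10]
A ⊗ B =
  [1, 3]
  [9, 11]

Apply the min-plus product entry-by-entry:
  C[0][0] = min over k of (A[0][0] + B[0][0] = 2 + -1 = 1, A[0][1] + B[1][0] = 0 + 6 = 6) = 1 (attained at k = 0)
  C[0][1] = min over k of (A[0][0] + B[0][1] = 2 + 1 = 3, A[0][1] + B[1][1] = 0 + 10 = 10) = 3 (attained at k = 0)
  C[1][0] = min over k of (A[1][0] + B[0][0] = 10 + -1 = 9, A[1][1] + B[1][0] = 5 + 6 = 11) = 9 (attained at k = 0)
  C[1][1] = min over k of (A[1][0] + B[0][1] = 10 + 1 = 11, A[1][1] + B[1][1] = 5 + 10 = 15) = 11 (attained at k = 0)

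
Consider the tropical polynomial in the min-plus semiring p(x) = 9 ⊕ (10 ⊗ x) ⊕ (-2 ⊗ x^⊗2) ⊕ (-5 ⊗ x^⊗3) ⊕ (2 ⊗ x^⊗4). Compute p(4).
p(4) = 6

A tropical monomial a ⊗ x^⊗i evaluates to a + i · x. Evaluating each term at x = 4:
  Term 0 contributes 9 + 0 · 4 = 9
  Term 1 contributes 10 + 1 · 4 = 14
  Term 2 contributes -2 + 2 · 4 = 6
  Term 3 contributes -5 + 3 · 4 = 7
  Term 4 contributes 2 + 4 · 4 = 18
p(4) = ⊕ of these = min[9, 14, 6, 7, 18] = 6.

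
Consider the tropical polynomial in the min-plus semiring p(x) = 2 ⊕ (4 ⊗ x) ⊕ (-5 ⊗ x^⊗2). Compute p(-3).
p(-3) = -11

A tropical monomial a ⊗ x^⊗i evaluates to a + i · x. Evaluating each term at x = -3:
  Term 0 contributes 2 + 0 · -3 = 2
  Term 1 contributes 4 + 1 · -3 = 1
  Term 2 contributes -5 + 2 · -3 = -11
p(-3) = ⊕ of these = min[2, 1, -11] = -11.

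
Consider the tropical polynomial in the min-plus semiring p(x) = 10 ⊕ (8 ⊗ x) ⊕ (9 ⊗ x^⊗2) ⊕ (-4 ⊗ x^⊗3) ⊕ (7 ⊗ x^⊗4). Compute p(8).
p(8) = 10

A tropical monomial a ⊗ x^⊗i evaluates to a + i · x. Evaluating each term at x = 8:
  Term 0 contributes 10 + 0 · 8 = 10
  Term 1 contributes 8 + 1 · 8 = 16
  Term 2 contributes 9 + 2 · 8 = 25
  Term 3 contributes -4 + 3 · 8 = 20
  Term 4 contributes 7 + 4 · 8 = 39
p(8) = ⊕ of these = min[10, 16, 25, 20, 39] = 10.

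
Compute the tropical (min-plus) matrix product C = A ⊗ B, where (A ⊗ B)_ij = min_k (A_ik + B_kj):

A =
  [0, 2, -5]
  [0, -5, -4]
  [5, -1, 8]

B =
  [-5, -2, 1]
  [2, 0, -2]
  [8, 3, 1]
A ⊗ B =
  [-5, -2, -4]
  [-5, -5, -7]
  [0, -1, -3]

Apply the min-plus product entry-by-entry:
  C[0][0] = min over k of (A[0][0] + B[0][0] = 0 + -5 = -5, A[0][1] + B[1][0] = 2 + 2 = 4, A[0][2] + B[2][0] = -5 + 8 = 3) = -5 (attained at k = 0)
  C[0][1] = min over k of (A[0][0] + B[0][1] = 0 + -2 = -2, A[0][1] + B[1][1] = 2 + 0 = 2, A[0][2] + B[2][1] = -5 + 3 = -2) = -2 (attained at k = 0)
  C[0][2] = min over k of (A[0][0] + B[0][2] = 0 + 1 = 1, A[0][1] + B[1][2] = 2 + -2 = 0, A[0][2] + B[2][2] = -5 + 1 = -4) = -4 (attained at k = 2)
  C[1][0] = min over k of (A[1][0] + B[0][0] = 0 + -5 = -5, A[1][1] + B[1][0] = -5 + 2 = -3, A[1][2] + B[2][0] = -4 + 8 = 4) = -5 (attained at k = 0)
  C[1][1] = min over k of (A[1][0] + B[0][1] = 0 + -2 = -2, A[1][1] + B[1][1] = -5 + 0 = -5, A[1][2] + B[2][1] = -4 + 3 = -1) = -5 (attained at k = 1)
  C[1][2] = min over k of (A[1][0] + B[0][2] = 0 + 1 = 1, A[1][1] + B[1][2] = -5 + -2 = -7, A[1][2] + B[2][2] = -4 + 1 = -3) = -7 (attained at k = 1)
  C[2][0] = min over k of (A[2][0] + B[0][0] = 5 + -5 = 0, A[2][1] + B[1][0] = -1 + 2 = 1, A[2][2] + B[2][0] = 8 + 8 = 16) = 0 (attained at k = 0)
  C[2][1] = min over k of (A[2][0] + B[0][1] = 5 + -2 = 3, A[2][1] + B[1][1] = -1 + 0 = -1, A[2][2] + B[2][1] = 8 + 3 = 11) = -1 (attained at k = 1)
  C[2][2] = min over k of (A[2][0] + B[0][2] = 5 + 1 = 6, A[2][1] + B[1][2] = -1 + -2 = -3, A[2][2] + B[2][2] = 8 + 1 = 9) = -3 (attained at k = 1)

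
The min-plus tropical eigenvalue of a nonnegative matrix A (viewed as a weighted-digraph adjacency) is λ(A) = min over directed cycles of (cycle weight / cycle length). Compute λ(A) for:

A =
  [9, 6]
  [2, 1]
λ(A) = 1

Enumerate directed cycles and compute their means (weight / length). Sample:
  cycle 0 → 0: weight = 9, length = 1, mean = 9/1 ≈ 9.000
  cycle 1 → 1: weight = 1, length = 1, mean = 1/1 ≈ 1.000
  cycle 0 → 1 → 0: weight = 8, length = 2, mean = 8/2 ≈ 4.000
  cycle 1 → 0 → 1: weight = 8, length = 2, mean = 8/2 ≈ 4.000
Minimum mean = 1.000, attained e.g. along the cycle 1 → 1 with weight 1 and length 1. So λ(A) = 1/1 = 1.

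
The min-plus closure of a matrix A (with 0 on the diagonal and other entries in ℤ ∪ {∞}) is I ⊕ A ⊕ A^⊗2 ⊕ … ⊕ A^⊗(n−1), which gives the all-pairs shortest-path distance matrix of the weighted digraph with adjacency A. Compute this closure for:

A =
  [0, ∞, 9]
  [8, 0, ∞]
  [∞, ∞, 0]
Closure =
  [0, ∞, 9]
  [8, 0, 17]
  [∞, ∞, 0]

This is the Floyd-Warshall all-pairs shortest-path computation. For each intermediate vertex k = 0, 1, …, 2, update dist[i][j] ← min(dist[i][j], dist[i][k] + dist[k][j]). The final matrix gives, for each (i, j), the minimum total weight of any directed path from i to j (possibly empty when i = j).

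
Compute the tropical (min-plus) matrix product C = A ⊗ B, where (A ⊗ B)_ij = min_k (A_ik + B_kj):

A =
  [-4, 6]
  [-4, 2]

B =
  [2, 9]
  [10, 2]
A ⊗ B =
  [-2, 5]
  [-2, 4]

Apply the min-plus product entry-by-entry:
  C[0][0] = min over k of (A[0][0] + B[0][0] = -4 + 2 = -2, A[0][1] + B[1][0] = 6 + 10 = 16) = -2 (attained at k = 0)
  C[0][1] = min over k of (A[0][0] + B[0][1] = -4 + 9 = 5, A[0][1] + B[1][1] = 6 + 2 = 8) = 5 (attained at k = 0)
  C[1][0] = min over k of (A[1][0] + B[0][0] = -4 + 2 = -2, A[1][1] + B[1][0] = 2 + 10 = 12) = -2 (attained at k = 0)
  C[1][1] = min over k of (A[1][0] + B[0][1] = -4 + 9 = 5, A[1][1] + B[1][1] = 2 + 2 = 4) = 4 (attained at k = 1)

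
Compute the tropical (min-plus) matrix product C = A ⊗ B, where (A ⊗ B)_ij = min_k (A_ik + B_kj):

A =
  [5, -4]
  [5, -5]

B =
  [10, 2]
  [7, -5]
A ⊗ B =
  [3, -9]
  [2, -10]

Apply the min-plus product entry-by-entry:
  C[0][0] = min over k of (A[0][0] + B[0][0] = 5 + 10 = 15, A[0][1] + B[1][0] = -4 + 7 = 3) = 3 (attained at k = 1)
  C[0][1] = min over k of (A[0][0] + B[0][1] = 5 + 2 = 7, A[0][1] + B[1][1] = -4 + -5 = -9) = -9 (attained at k = 1)
  C[1][0] = min over k of (A[1][0] + B[0][0] = 5 + 10 = 15, A[1][1] + B[1][0] = -5 + 7 = 2) = 2 (attained at k = 1)
  C[1][1] = min over k of (A[1][0] + B[0][1] = 5 + 2 = 7, A[1][1] + B[1][1] = -5 + -5 = -10) = -10 (attained at k = 1)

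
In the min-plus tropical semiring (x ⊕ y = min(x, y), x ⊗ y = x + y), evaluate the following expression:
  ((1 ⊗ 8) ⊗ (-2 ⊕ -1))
((1 ⊗ 8) ⊗ (-2 ⊕ -1)) = 7

Expand innermost to outermost. Recall ⊕ takes the minimum of its arguments and ⊗ takes their sum. Working out the expression ((1 ⊗ 8) ⊗ (-2 ⊕ -1)) gives 7.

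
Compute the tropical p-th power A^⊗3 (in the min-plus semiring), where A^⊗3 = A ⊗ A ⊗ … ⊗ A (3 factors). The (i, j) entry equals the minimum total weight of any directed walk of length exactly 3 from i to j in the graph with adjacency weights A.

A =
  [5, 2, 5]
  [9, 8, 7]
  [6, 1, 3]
A^⊗3 =
  [14, 9, 11]
  [16, 11, 13]
  [12, 7, 9]

Each entry (A^⊗3)_ij equals the minimum over all length-3 walks i = v_0 → v_1 → … → v_3 = j of Σ_t A[v_t][v_{t+1}]. For example, for (i, j) = (0, 2) we minimise over 9 possible intermediate vertex sequences; the minimum is 11, attained along the walk 0 → 2 → 2 → 2.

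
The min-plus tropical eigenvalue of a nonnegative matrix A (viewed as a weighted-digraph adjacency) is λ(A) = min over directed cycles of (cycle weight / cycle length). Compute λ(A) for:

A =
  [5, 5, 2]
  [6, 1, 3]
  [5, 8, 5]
λ(A) = 1

Enumerate directed cycles and compute their means (weight / length). Sample:
  cycle 0 → 0: weight = 5, length = 1, mean = 5/1 ≈ 5.000
  cycle 1 → 1: weight = 1, length = 1, mean = 1/1 ≈ 1.000
  cycle 2 → 2: weight = 5, length = 1, mean = 5/1 ≈ 5.000
  cycle 0 → 1 → 0: weight = 11, length = 2, mean = 11/2 ≈ 5.500
  cycle 0 → 2 → 0: weight = 7, length = 2, mean = 7/2 ≈ 3.500
  cycle 1 → 0 → 1: weight = 11, length = 2, mean = 11/2 ≈ 5.500
Minimum mean = 1.000, attained e.g. along the cycle 1 → 1 with weight 1 and length 1. So λ(A) = 1/1 = 1.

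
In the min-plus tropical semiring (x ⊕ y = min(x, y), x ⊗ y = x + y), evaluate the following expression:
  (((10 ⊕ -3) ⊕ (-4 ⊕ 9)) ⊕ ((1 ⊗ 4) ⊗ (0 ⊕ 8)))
(((10 ⊕ -3) ⊕ (-4 ⊕ 9)) ⊕ ((1 ⊗ 4) ⊗ (0 ⊕ 8))) = -4

Expand innermost to outermost. Recall ⊕ takes the minimum of its arguments and ⊗ takes their sum. Working out the expression (((10 ⊕ -3) ⊕ (-4 ⊕ 9)) ⊕ ((1 ⊗ 4) ⊗ (0 ⊕ 8))) gives -4.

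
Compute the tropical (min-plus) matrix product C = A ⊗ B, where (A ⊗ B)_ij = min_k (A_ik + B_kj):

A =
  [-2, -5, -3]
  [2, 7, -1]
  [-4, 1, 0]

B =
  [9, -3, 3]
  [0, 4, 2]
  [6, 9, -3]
A ⊗ B =
  [-5, -5, -6]
  [5, -1, -4]
  [1, -7, -3]

Apply the min-plus product entry-by-entry:
  C[0][0] = min over k of (A[0][0] + B[0][0] = -2 + 9 = 7, A[0][1] + B[1][0] = -5 + 0 = -5, A[0][2] + B[2][0] = -3 + 6 = 3) = -5 (attained at k = 1)
  C[0][1] = min over k of (A[0][0] + B[0][1] = -2 + -3 = -5, A[0][1] + B[1][1] = -5 + 4 = -1, A[0][2] + B[2][1] = -3 + 9 = 6) = -5 (attained at k = 0)
  C[0][2] = min over k of (A[0][0] + B[0][2] = -2 + 3 = 1, A[0][1] + B[1][2] = -5 + 2 = -3, A[0][2] + B[2][2] = -3 + -3 = -6) = -6 (attained at k = 2)
  C[1][0] = min over k of (A[1][0] + B[0][0] = 2 + 9 = 11, A[1][1] + B[1][0] = 7 + 0 = 7, A[1][2] + B[2][0] = -1 + 6 = 5) = 5 (attained at k = 2)
  C[1][1] = min over k of (A[1][0] + B[0][1] = 2 + -3 = -1, A[1][1] + B[1][1] = 7 + 4 = 11, A[1][2] + B[2][1] = -1 + 9 = 8) = -1 (attained at k = 0)
  C[1][2] = min over k of (A[1][0] + B[0][2] = 2 + 3 = 5, A[1][1] + B[1][2] = 7 + 2 = 9, A[1][2] + B[2][2] = -1 + -3 = -4) = -4 (attained at k = 2)
  C[2][0] = min over k of (A[2][0] + B[0][0] = -4 + 9 = 5, A[2][1] + B[1][0] = 1 + 0 = 1, A[2][2] + B[2][0] = 0 + 6 = 6) = 1 (attained at k = 1)
  C[2][1] = min over k of (A[2][0] + B[0][1] = -4 + -3 = -7, A[2][1] + B[1][1] = 1 + 4 = 5, A[2][2] + B[2][1] = 0 + 9 = 9) = -7 (attained at k = 0)
  C[2][2] = min over k of (A[2][0] + B[0][2] = -4 + 3 = -1, A[2][1] + B[1][2] = 1 + 2 = 3, A[2][2] + B[2][2] = 0 + -3 = -3) = -3 (attained at k = 2)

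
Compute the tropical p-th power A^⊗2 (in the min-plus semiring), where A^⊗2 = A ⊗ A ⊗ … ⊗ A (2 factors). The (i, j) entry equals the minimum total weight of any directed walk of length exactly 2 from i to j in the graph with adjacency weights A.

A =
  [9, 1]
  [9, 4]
A^⊗2 =
  [10, 5]
  [13, 8]

Each entry (A^⊗2)_ij equals the minimum over all length-2 walks i = v_0 → v_1 → … → v_2 = j of Σ_t A[v_t][v_{t+1}]. For example, for (i, j) = (0, 1) we minimise over 2 possible intermediate vertex sequences; the minimum is 5, attained along the walk 0 → 1 → 1.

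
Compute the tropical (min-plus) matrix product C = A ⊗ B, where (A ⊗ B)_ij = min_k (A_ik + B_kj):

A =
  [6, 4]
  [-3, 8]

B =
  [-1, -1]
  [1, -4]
A ⊗ B =
  [5, 0]
  [-4, -4]

Apply the min-plus product entry-by-entry:
  C[0][0] = min over k of (A[0][0] + B[0][0] = 6 + -1 = 5, A[0][1] + B[1][0] = 4 + 1 = 5) = 5 (attained at k = 0)
  C[0][1] = min over k of (A[0][0] + B[0][1] = 6 + -1 = 5, A[0][1] + B[1][1] = 4 + -4 = 0) = 0 (attained at k = 1)
  C[1][0] = min over k of (A[1][0] + B[0][0] = -3 + -1 = -4, A[1][1] + B[1][0] = 8 + 1 = 9) = -4 (attained at k = 0)
  C[1][1] = min over k of (A[1][0] + B[0][1] = -3 + -1 = -4, A[1][1] + B[1][1] = 8 + -4 = 4) = -4 (attained at k = 0)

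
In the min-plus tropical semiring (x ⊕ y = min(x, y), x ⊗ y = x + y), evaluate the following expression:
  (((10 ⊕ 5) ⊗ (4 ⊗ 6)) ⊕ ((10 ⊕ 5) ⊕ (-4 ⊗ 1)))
(((10 ⊕ 5) ⊗ (4 ⊗ 6)) ⊕ ((10 ⊕ 5) ⊕ (-4 ⊗ 1))) = -3

Expand innermost to outermost. Recall ⊕ takes the minimum of its arguments and ⊗ takes their sum. Working out the expression (((10 ⊕ 5) ⊗ (4 ⊗ 6)) ⊕ ((10 ⊕ 5) ⊕ (-4 ⊗ 1))) gives -3.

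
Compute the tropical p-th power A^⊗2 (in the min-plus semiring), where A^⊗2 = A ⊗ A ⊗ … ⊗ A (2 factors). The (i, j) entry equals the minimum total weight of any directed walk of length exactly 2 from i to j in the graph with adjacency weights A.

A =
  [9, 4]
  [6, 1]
A^⊗2 =
  [10, 5]
  [7, 2]

Each entry (A^⊗2)_ij equals the minimum over all length-2 walks i = v_0 → v_1 → … → v_2 = j of Σ_t A[v_t][v_{t+1}]. For example, for (i, j) = (0, 1) we minimise over 2 possible intermediate vertex sequences; the minimum is 5, attained along the walk 0 → 1 → 1.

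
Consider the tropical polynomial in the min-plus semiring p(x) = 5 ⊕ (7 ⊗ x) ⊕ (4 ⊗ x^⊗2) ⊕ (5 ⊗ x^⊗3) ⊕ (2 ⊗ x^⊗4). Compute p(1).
p(1) = 5

A tropical monomial a ⊗ x^⊗i evaluates to a + i · x. Evaluating each term at x = 1:
  Term 0 contributes 5 + 0 · 1 = 5
  Term 1 contributes 7 + 1 · 1 = 8
  Term 2 contributes 4 + 2 · 1 = 6
  Term 3 contributes 5 + 3 · 1 = 8
  Term 4 contributes 2 + 4 · 1 = 6
p(1) = ⊕ of these = min[5, 8, 6, 8, 6] = 5.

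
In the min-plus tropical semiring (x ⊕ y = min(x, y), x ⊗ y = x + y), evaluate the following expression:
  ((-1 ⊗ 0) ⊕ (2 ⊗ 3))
((-1 ⊗ 0) ⊕ (2 ⊗ 3)) = -1

Expand innermost to outermost. Recall ⊕ takes the minimum of its arguments and ⊗ takes their sum. Working out the expression ((-1 ⊗ 0) ⊕ (2 ⊗ 3)) gives -1.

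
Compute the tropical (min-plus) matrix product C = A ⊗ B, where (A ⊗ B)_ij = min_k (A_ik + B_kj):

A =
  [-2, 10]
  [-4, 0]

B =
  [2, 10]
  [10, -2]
A ⊗ B =
  [0, 8]
  [-2, -2]

Apply the min-plus product entry-by-entry:
  C[0][0] = min over k of (A[0][0] + B[0][0] = -2 + 2 = 0, A[0][1] + B[1][0] = 10 + 10 = 20) = 0 (attained at k = 0)
  C[0][1] = min over k of (A[0][0] + B[0][1] = -2 + 10 = 8, A[0][1] + B[1][1] = 10 + -2 = 8) = 8 (attained at k = 0)
  C[1][0] = min over k of (A[1][0] + B[0][0] = -4 + 2 = -2, A[1][1] + B[1][0] = 0 + 10 = 10) = -2 (attained at k = 0)
  C[1][1] = min over k of (A[1][0] + B[0][1] = -4 + 10 = 6, A[1][1] + B[1][1] = 0 + -2 = -2) = -2 (attained at k = 1)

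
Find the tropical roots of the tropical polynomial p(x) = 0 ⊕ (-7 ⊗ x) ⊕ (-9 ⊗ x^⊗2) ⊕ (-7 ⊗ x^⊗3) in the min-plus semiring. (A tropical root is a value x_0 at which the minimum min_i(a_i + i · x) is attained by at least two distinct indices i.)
Roots: {-2, 2, 7}

Each tropical root is a break point of the lower envelope of the lines y = a_i + i · x (there are 4 lines, with slopes 0, 1, ..., 3). Only the lines that attain the minimum somewhere contribute to roots; other lines are dominated. Here the surviving (envelope) indices are i = 3, i = 2, i = 1, i = 0.
Intersections between consecutive envelope lines give the roots: for adjacent envelope indices i < j the intersection is x = (a_i − a_j) / (j − i). Reading off the sorted break points: {-2, 2, 7}.
Verification: at each break x_0, at least two indices attain the minimum of min_i(a_i + i · x_0).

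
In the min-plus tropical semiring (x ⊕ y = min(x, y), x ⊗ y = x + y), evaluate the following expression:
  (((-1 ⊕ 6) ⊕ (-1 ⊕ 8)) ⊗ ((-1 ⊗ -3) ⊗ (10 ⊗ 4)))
(((-1 ⊕ 6) ⊕ (-1 ⊕ 8)) ⊗ ((-1 ⊗ -3) ⊗ (10 ⊗ 4))) = 9

Expand innermost to outermost. Recall ⊕ takes the minimum of its arguments and ⊗ takes their sum. Working out the expression (((-1 ⊕ 6) ⊕ (-1 ⊕ 8)) ⊗ ((-1 ⊗ -3) ⊗ (10 ⊗ 4))) gives 9.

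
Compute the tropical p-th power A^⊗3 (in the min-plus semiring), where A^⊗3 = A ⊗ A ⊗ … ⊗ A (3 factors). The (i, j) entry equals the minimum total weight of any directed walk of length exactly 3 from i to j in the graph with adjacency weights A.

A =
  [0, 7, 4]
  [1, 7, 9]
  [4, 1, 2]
A^⊗3 =
  [0, 5, 4]
  [1, 6, 5]
  [2, 5, 6]

Each entry (A^⊗3)_ij equals the minimum over all length-3 walks i = v_0 → v_1 → … → v_3 = j of Σ_t A[v_t][v_{t+1}]. For example, for (i, j) = (0, 2) we minimise over 9 possible intermediate vertex sequences; the minimum is 4, attained along the walk 0 → 0 → 0 → 2.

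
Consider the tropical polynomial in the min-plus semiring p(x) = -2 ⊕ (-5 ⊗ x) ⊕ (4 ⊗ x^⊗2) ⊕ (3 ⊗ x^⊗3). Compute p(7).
p(7) = -2

A tropical monomial a ⊗ x^⊗i evaluates to a + i · x. Evaluating each term at x = 7:
  Term 0 contributes -2 + 0 · 7 = -2
  Term 1 contributes -5 + 1 · 7 = 2
  Term 2 contributes 4 + 2 · 7 = 18
  Term 3 contributes 3 + 3 · 7 = 24
p(7) = ⊕ of these = min[-2, 2, 18, 24] = -2.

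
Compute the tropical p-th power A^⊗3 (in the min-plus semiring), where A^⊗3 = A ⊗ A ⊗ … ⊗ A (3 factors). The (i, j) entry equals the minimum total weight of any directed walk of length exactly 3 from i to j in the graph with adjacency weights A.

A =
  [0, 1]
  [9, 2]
A^⊗3 =
  [0, 1]
  [9, 6]

Each entry (A^⊗3)_ij equals the minimum over all length-3 walks i = v_0 → v_1 → … → v_3 = j of Σ_t A[v_t][v_{t+1}]. For example, for (i, j) = (0, 1) we minimise over 4 possible intermediate vertex sequences; the minimum is 1, attained along the walk 0 → 0 → 0 → 1.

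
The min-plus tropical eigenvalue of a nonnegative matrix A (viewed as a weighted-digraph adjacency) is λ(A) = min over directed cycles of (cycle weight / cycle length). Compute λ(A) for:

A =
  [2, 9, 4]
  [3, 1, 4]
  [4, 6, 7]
λ(A) = 1

Enumerate directed cycles and compute their means (weight / length). Sample:
  cycle 0 → 0: weight = 2, length = 1, mean = 2/1 ≈ 2.000
  cycle 1 → 1: weight = 1, length = 1, mean = 1/1 ≈ 1.000
  cycle 2 → 2: weight = 7, length = 1, mean = 7/1 ≈ 7.000
  cycle 0 → 1 → 0: weight = 12, length = 2, mean = 12/2 ≈ 6.000
  cycle 0 → 2 → 0: weight = 8, length = 2, mean = 8/2 ≈ 4.000
  cycle 1 → 0 → 1: weight = 12, length = 2, mean = 12/2 ≈ 6.000
Minimum mean = 1.000, attained e.g. along the cycle 1 → 1 with weight 1 and length 1. So λ(A) = 1/1 = 1.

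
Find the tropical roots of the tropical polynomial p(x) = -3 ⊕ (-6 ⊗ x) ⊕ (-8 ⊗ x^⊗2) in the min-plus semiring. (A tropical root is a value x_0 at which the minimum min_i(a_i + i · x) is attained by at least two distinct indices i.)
Roots: {2, 3}

Each tropical root is a break point of the lower envelope of the lines y = a_i + i · x (there are 3 lines, with slopes 0, 1, ..., 2). Only the lines that attain the minimum somewhere contribute to roots; other lines are dominated. Here the surviving (envelope) indices are i = 2, i = 1, i = 0.
Intersections between consecutive envelope lines give the roots: for adjacent envelope indices i < j the intersection is x = (a_i − a_j) / (j − i). Reading off the sorted break points: {2, 3}.
Verification: at each break x_0, at least two indices attain the minimum of min_i(a_i + i · x_0).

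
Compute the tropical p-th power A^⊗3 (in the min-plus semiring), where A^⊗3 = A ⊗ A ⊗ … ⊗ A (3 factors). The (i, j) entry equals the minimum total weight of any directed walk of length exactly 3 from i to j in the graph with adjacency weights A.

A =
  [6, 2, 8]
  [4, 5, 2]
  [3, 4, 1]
A^⊗3 =
  [7, 8, 5]
  [6, 7, 4]
  [5, 6, 3]

Each entry (A^⊗3)_ij equals the minimum over all length-3 walks i = v_0 → v_1 → … → v_3 = j of Σ_t A[v_t][v_{t+1}]. For example, for (i, j) = (0, 2) we minimise over 9 possible intermediate vertex sequences; the minimum is 5, attained along the walk 0 → 1 → 2 → 2.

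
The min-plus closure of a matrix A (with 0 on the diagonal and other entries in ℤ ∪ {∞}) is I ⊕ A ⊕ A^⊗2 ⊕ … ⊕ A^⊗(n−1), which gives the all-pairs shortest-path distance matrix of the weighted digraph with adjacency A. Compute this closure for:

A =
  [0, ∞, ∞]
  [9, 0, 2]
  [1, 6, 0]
Closure =
  [0, ∞, ∞]
  [3, 0, 2]
  [1, 6, 0]

This is the Floyd-Warshall all-pairs shortest-path computation. For each intermediate vertex k = 0, 1, …, 2, update dist[i][j] ← min(dist[i][j], dist[i][k] + dist[k][j]). The final matrix gives, for each (i, j), the minimum total weight of any directed path from i to j (possibly empty when i = j).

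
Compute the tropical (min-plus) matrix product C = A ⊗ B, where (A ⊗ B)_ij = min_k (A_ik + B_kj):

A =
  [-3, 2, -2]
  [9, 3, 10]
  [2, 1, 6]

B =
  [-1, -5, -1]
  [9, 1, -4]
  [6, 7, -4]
A ⊗ B =
  [-4, -8, -6]
  [8, 4, -1]
  [1, -3, -3]

Apply the min-plus product entry-by-entry:
  C[0][0] = min over k of (A[0][0] + B[0][0] = -3 + -1 = -4, A[0][1] + B[1][0] = 2 + 9 = 11, A[0][2] + B[2][0] = -2 + 6 = 4) = -4 (attained at k = 0)
  C[0][1] = min over k of (A[0][0] + B[0][1] = -3 + -5 = -8, A[0][1] + B[1][1] = 2 + 1 = 3, A[0][2] + B[2][1] = -2 + 7 = 5) = -8 (attained at k = 0)
  C[0][2] = min over k of (A[0][0] + B[0][2] = -3 + -1 = -4, A[0][1] + B[1][2] = 2 + -4 = -2, A[0][2] + B[2][2] = -2 + -4 = -6) = -6 (attained at k = 2)
  C[1][0] = min over k of (A[1][0] + B[0][0] = 9 + -1 = 8, A[1][1] + B[1][0] = 3 + 9 = 12, A[1][2] + B[2][0] = 10 + 6 = 16) = 8 (attained at k = 0)
  C[1][1] = min over k of (A[1][0] + B[0][1] = 9 + -5 = 4, A[1][1] + B[1][1] = 3 + 1 = 4, A[1][2] + B[2][1] = 10 + 7 = 17) = 4 (attained at k = 0)
  C[1][2] = min over k of (A[1][0] + B[0][2] = 9 + -1 = 8, A[1][1] + B[1][2] = 3 + -4 = -1, A[1][2] + B[2][2] = 10 + -4 = 6) = -1 (attained at k = 1)
  C[2][0] = min over k of (A[2][0] + B[0][0] = 2 + -1 = 1, A[2][1] + B[1][0] = 1 + 9 = 10, A[2][2] + B[2][0] = 6 + 6 = 12) = 1 (attained at k = 0)
  C[2][1] = min over k of (A[2][0] + B[0][1] = 2 + -5 = -3, A[2][1] + B[1][1] = 1 + 1 = 2, A[2][2] + B[2][1] = 6 + 7 = 13) = -3 (attained at k = 0)
  C[2][2] = min over k of (A[2][0] + B[0][2] = 2 + -1 = 1, A[2][1] + B[1][2] = 1 + -4 = -3, A[2][2] + B[2][2] = 6 + -4 = 2) = -3 (attained at k = 1)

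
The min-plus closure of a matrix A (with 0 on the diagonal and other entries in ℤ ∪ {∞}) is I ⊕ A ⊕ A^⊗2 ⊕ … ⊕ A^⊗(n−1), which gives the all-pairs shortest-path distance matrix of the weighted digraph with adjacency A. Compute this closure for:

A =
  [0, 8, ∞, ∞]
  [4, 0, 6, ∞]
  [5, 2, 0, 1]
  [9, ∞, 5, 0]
Closure =
  [0, 8, 14, 15]
  [4, 0, 6, 7]
  [5, 2, 0, 1]
  [9, 7, 5, 0]

This is the Floyd-Warshall all-pairs shortest-path computation. For each intermediate vertex k = 0, 1, …, 3, update dist[i][j] ← min(dist[i][j], dist[i][k] + dist[k][j]). The final matrix gives, for each (i, j), the minimum total weight of any directed path from i to j (possibly empty when i = j).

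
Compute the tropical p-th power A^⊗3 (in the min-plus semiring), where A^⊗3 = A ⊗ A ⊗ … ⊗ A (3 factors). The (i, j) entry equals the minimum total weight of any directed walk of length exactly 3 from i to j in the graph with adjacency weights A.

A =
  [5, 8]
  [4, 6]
A^⊗3 =
  [15, 18]
  [14, 17]

Each entry (A^⊗3)_ij equals the minimum over all length-3 walks i = v_0 → v_1 → … → v_3 = j of Σ_t A[v_t][v_{t+1}]. For example, for (i, j) = (0, 1) we minimise over 4 possible intermediate vertex sequences; the minimum is 18, attained along the walk 0 → 0 → 0 → 1.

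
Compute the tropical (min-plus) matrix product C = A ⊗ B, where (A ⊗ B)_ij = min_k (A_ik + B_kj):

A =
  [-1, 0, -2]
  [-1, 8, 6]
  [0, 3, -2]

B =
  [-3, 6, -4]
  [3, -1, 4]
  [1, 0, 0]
A ⊗ B =
  [-4, -2, -5]
  [-4, 5, -5]
  [-3, -2, -4]

Apply the min-plus product entry-by-entry:
  C[0][0] = min over k of (A[0][0] + B[0][0] = -1 + -3 = -4, A[0][1] + B[1][0] = 0 + 3 = 3, A[0][2] + B[2][0] = -2 + 1 = -1) = -4 (attained at k = 0)
  C[0][1] = min over k of (A[0][0] + B[0][1] = -1 + 6 = 5, A[0][1] + B[1][1] = 0 + -1 = -1, A[0][2] + B[2][1] = -2 + 0 = -2) = -2 (attained at k = 2)
  C[0][2] = min over k of (A[0][0] + B[0][2] = -1 + -4 = -5, A[0][1] + B[1][2] = 0 + 4 = 4, A[0][2] + B[2][2] = -2 + 0 = -2) = -5 (attained at k = 0)
  C[1][0] = min over k of (A[1][0] + B[0][0] = -1 + -3 = -4, A[1][1] + B[1][0] = 8 + 3 = 11, A[1][2] + B[2][0] = 6 + 1 = 7) = -4 (attained at k = 0)
  C[1][1] = min over k of (A[1][0] + B[0][1] = -1 + 6 = 5, A[1][1] + B[1][1] = 8 + -1 = 7, A[1][2] + B[2][1] = 6 + 0 = 6) = 5 (attained at k = 0)
  C[1][2] = min over k of (A[1][0] + B[0][2] = -1 + -4 = -5, A[1][1] + B[1][2] = 8 + 4 = 12, A[1][2] + B[2][2] = 6 + 0 = 6) = -5 (attained at k = 0)
  C[2][0] = min over k of (A[2][0] + B[0][0] = 0 + -3 = -3, A[2][1] + B[1][0] = 3 + 3 = 6, A[2][2] + B[2][0] = -2 + 1 = -1) = -3 (attained at k = 0)
  C[2][1] = min over k of (A[2][0] + B[0][1] = 0 + 6 = 6, A[2][1] + B[1][1] = 3 + -1 = 2, A[2][2] + B[2][1] = -2 + 0 = -2) = -2 (attained at k = 2)
  C[2][2] = min over k of (A[2][0] + B[0][2] = 0 + -4 = -4, A[2][1] + B[1][2] = 3 + 4 = 7, A[2][2] + B[2][2] = -2 + 0 = -2) = -4 (attained at k = 0)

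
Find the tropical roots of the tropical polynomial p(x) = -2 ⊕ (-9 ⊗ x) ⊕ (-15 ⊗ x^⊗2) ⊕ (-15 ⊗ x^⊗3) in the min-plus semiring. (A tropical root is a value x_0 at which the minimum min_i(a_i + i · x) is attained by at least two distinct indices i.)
Roots: {0, 6, 7}

Each tropical root is a break point of the lower envelope of the lines y = a_i + i · x (there are 4 lines, with slopes 0, 1, ..., 3). Only the lines that attain the minimum somewhere contribute to roots; other lines are dominated. Here the surviving (envelope) indices are i = 3, i = 2, i = 1, i = 0.
Intersections between consecutive envelope lines give the roots: for adjacent envelope indices i < j the intersection is x = (a_i − a_j) / (j − i). Reading off the sorted break points: {0, 6, 7}.
Verification: at each break x_0, at least two indices attain the minimum of min_i(a_i + i · x_0).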